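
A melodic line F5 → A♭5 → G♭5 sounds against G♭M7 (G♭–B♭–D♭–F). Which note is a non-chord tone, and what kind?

A♭5 is an appoggiatura.

The harmony at that moment is G♭ major seventh chord (G♭, B♭, D♭, F); A♭5 is not a chord tone.
It is approached by leap up from F5 and left by step down to G♭5.
Leap in, step out — an appoggiatura.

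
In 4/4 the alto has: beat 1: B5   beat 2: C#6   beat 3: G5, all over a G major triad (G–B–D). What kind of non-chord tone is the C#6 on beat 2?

The harmony at that moment is G major triad (G, B, D); C#6 is not a chord tone.
It is approached by step up from B5 and left by leap down to G5.
Step in, leap out, on a weak beat — an escape tone.

Escape tone.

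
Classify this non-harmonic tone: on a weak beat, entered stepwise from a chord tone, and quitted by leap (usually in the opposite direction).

Escape tone.

Approach: by step. Departure: by leap. Metric position: weak.
Step in, leap out, from a weak position — an escape tone (échappée). (It is the mirror image of the appoggiatura, which leaps in and steps out on a strong beat.)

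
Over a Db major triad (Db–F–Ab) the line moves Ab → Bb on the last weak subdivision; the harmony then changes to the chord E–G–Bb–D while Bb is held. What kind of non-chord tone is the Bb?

The harmony at that moment is Db major triad (Db, F, Ab); Bb is not a chord tone.
It is approached by step up from Ab and then sustained as the same pitch into the next harmony.
Arriving early and becoming a chord tone when the harmony changes — an anticipation.

Bb is an anticipation.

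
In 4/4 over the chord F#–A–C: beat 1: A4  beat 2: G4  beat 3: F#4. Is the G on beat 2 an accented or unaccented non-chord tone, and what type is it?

The harmony at that moment is F# diminished triad (F#, A, C); G4 is not a chord tone.
It is approached by step down from A4 and left by step down to F#4.
Step in, step out in the same direction — a passing tone.
It falls on a weak beat, so it is unaccented.

Unaccented passing tone.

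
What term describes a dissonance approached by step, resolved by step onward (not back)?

Passing tone.

Approach: by step. Departure: by step, continuing in the same direction.
Stepwise on both sides with no change of direction means the note fills in the space between two different chord tones — a passing tone. (Had it turned back to its starting note it would be a neighbor tone instead.)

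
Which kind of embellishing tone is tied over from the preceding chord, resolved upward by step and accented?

Approach: by preparation — the pitch is first a chord tone, then held (tied or repeated) while the harmony changes under it. Departure: up by step. Metric position: strong.
A prepared dissonance that resolves upward by step — a retardation. (The same figure resolving downward would be a suspension.)

Retardation.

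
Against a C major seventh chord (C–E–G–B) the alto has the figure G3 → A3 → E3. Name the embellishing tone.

The harmony at that moment is C major seventh chord (C, E, G, B); A3 is not a chord tone.
It is approached by step up from G3 and left by leap down to E3.
Step in, leap out — an escape tone.

A3 is an escape tone.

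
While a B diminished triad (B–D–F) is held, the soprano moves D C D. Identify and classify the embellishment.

C is a neighbor tone.

The harmony at that moment is B diminished triad (B, D, F); C is not a chord tone.
It is approached by step down from D and left by step up to D.
Step away and step back to the same note — a neighbor tone (lower neighbor).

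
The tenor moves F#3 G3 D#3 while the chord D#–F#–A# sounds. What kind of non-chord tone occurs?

The harmony at that moment is D# minor triad (D#, F#, A#); G3 is not a chord tone.
It is approached by step up from F#3 and left by leap down to D#3.
Step in, leap out — an escape tone.

G3 is an escape tone.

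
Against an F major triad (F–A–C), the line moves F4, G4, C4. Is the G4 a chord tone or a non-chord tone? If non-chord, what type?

Non-chord tone — an escape tone.

The harmony at that moment is F major triad (F, A, C); G4 is not a chord tone.
It is approached by step up from F4 and left by leap down to C4.
Step in, leap out — an escape tone.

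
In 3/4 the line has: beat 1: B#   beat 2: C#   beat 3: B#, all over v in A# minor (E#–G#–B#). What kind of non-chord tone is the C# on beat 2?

Upper neighbor tone.

The harmony at that moment is E# minor triad (E#, G#, B#); C# is not a chord tone.
It is approached by step up from B# and left by step down to B#.
Step away and step back to the same note — a neighbor tone (upper neighbor).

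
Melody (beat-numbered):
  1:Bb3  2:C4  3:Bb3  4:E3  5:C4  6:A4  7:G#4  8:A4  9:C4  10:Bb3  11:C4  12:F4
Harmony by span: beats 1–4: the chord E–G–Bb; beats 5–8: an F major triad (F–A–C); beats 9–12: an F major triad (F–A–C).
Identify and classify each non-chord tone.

C4 (beat 2) — neighbor tone; G#4 (beat 7) — neighbor tone; Bb3 (beat 10) — neighbor tone.

The harmony at that moment is E diminished triad (E, G, Bb); C4 is not a chord tone.
It is approached by step up from Bb3 and left by step down to Bb3.
Step away and step back to the same note — a neighbor tone (upper neighbor).
The harmony at that moment is F major triad (F, A, C); G#4 is not a chord tone.
It is approached by step down from A4 and left by step up to A4.
Step away and step back to the same note — a neighbor tone (lower neighbor).
The harmony at that moment is F major triad (F, A, C); Bb3 is not a chord tone.
It is approached by step down from C4 and left by step up to C4.
Step away and step back to the same note — a neighbor tone (lower neighbor).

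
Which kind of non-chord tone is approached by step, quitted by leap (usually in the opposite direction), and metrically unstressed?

Escape tone.

Approach: by step. Departure: by leap. Metric position: weak.
Step in, leap out, from a weak position — an escape tone (échappée). (It is the mirror image of the appoggiatura, which leaps in and steps out on a strong beat.)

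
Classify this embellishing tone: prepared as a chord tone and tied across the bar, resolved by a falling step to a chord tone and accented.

Approach: by preparation — the pitch is first a chord tone, then held (tied or repeated) while the harmony changes under it. Departure: down by step. Metric position: strong.
A prepared dissonance that resolves downward by step — a suspension. (The same figure resolving upward would be a retardation.)

Suspension.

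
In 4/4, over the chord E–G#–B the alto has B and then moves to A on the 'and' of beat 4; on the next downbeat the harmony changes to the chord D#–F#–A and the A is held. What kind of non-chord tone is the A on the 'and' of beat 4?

Anticipation.

The harmony at that moment is E major triad (E, G#, B); A is not a chord tone.
It is approached by step down from B and then sustained as the same pitch into the next harmony.
Arriving early and becoming a chord tone when the harmony changes — an anticipation.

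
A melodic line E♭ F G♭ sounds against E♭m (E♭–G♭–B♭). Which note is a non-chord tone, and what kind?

F is a passing tone.

The harmony at that moment is E♭ minor triad (E♭, G♭, B♭); F is not a chord tone.
It is approached by step up from E♭ and left by step up to G♭.
Step in, step out in the same direction — a passing tone.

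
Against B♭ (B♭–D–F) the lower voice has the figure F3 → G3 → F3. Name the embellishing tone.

The harmony at that moment is B♭ major triad (B♭, D, F); G3 is not a chord tone.
It is approached by step up from F3 and left by step down to F3.
Step away and step back to the same note — a neighbor tone (upper neighbor).

G3 is a neighbor tone.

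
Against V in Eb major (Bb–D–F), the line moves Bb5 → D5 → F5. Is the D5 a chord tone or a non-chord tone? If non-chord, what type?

Bb major triad contains Bb, D, F; D is the third, so it is a chord tone.

Chord tone (the third of Bb major triad).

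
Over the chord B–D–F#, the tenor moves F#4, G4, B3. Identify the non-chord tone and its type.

The harmony at that moment is B minor triad (B, D, F#); G4 is not a chord tone.
It is approached by step up from F#4 and left by leap down to B3.
Step in, leap out — an escape tone.

G4 is an escape tone.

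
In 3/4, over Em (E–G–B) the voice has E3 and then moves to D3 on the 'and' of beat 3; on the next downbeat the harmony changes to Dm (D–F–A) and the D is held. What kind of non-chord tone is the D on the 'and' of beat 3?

Anticipation.

The harmony at that moment is E minor triad (E, G, B); D3 is not a chord tone.
It is approached by step down from E3 and then sustained as the same pitch into the next harmony.
Arriving early and becoming a chord tone when the harmony changes — an anticipation.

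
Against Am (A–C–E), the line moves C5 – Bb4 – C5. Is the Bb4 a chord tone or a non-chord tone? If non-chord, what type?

The harmony at that moment is A minor triad (A, C, E); Bb4 is not a chord tone.
It is approached by step down from C5 and left by step up to C5.
Step away and step back to the same note — a neighbor tone (lower neighbor).

Non-chord tone — a neighbor tone.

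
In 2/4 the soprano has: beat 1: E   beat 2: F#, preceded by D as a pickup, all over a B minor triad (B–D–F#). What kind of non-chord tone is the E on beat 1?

The harmony at that moment is B minor triad (B, D, F#); E is not a chord tone.
It is approached by step up from D and left by step up to F#.
Step in, step out in the same direction — a passing tone.

Passing tone.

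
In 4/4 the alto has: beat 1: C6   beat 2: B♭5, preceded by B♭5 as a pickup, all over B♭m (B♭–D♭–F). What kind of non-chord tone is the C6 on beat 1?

Upper neighbor tone.

The harmony at that moment is B♭ minor triad (B♭, D♭, F); C6 is not a chord tone.
It is approached by step up from B♭5 and left by step down to B♭5.
Step away and step back to the same note — a neighbor tone (upper neighbor).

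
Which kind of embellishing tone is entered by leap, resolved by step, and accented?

Appoggiatura.

Approach: by leap. Departure: by step. Metric position: strong.
Leap in, step out, in a metrically strong position — an appoggiatura. (It is the mirror image of the escape tone, which steps in and leaps out from a weak position.)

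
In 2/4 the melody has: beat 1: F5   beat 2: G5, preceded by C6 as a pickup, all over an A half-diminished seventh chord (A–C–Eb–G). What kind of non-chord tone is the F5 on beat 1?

Appoggiatura.

The harmony at that moment is A half-diminished seventh chord (A, C, Eb, G); F5 is not a chord tone.
It is approached by leap down from C6 and left by step up to G5.
Leap in, step out, metrically accented — an appoggiatura.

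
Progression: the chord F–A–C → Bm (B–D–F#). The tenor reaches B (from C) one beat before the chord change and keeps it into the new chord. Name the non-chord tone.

B is an anticipation.

The harmony at that moment is F major triad (F, A, C); B is not a chord tone.
It is approached by step down from C and then sustained as the same pitch into the next harmony.
Arriving early and becoming a chord tone when the harmony changes — an anticipation.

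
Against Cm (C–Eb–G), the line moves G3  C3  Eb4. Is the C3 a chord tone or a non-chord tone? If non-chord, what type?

C minor triad contains C, Eb, G; C is the root, so it is a chord tone.

Chord tone (the root of C minor triad).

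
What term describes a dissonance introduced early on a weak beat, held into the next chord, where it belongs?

Approach: ahead of the chord change (typically by step), so it is dissonant against the current harmony. Departure: none — the same pitch is restated or held and is a chord tone of the new harmony.
Dissonant first, consonant once the harmony catches up: the note simply arrives early — an anticipation. (The reverse timing, consonant first and dissonant after the change, would be a suspension or retardation.)

Anticipation.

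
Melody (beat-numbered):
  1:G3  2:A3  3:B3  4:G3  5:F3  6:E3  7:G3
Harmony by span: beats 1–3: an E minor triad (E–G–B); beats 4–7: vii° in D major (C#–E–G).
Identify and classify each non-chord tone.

A3 (beat 2) — passing tone; F3 (beat 5) — passing tone.

The harmony at that moment is E minor triad (E, G, B); A3 is not a chord tone.
It is approached by step up from G3 and left by step up to B3.
Step in, step out in the same direction — a passing tone.
The harmony at that moment is C# diminished triad (C#, E, G); F3 is not a chord tone.
It is approached by step down from G3 and left by step down to E3.
Step in, step out in the same direction — a passing tone.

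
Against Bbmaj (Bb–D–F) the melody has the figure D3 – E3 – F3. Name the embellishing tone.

E3 is a passing tone.

The harmony at that moment is Bb major triad (Bb, D, F); E3 is not a chord tone.
It is approached by step up from D3 and left by step up to F3.
Step in, step out in the same direction — a passing tone.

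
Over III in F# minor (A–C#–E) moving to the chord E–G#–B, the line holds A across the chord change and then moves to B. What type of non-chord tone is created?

The harmony at that moment is E major triad (E, G#, B); A is not a chord tone.
It is held over (the same pitch as the preceding A) and left by step up to B.
Held over from the previous chord and resolving up by step — a retardation.

A is a retardation.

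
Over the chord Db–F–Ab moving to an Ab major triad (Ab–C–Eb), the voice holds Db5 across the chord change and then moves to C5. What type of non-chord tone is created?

Db5 is a suspension.

The harmony at that moment is Ab major triad (Ab, C, Eb); Db5 is not a chord tone.
It is held over (the same pitch as the preceding Db5) and left by step down to C5.
Held over from the previous chord and resolving down by step — a suspension.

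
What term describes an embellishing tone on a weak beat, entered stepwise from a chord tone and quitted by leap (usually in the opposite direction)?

Approach: by step. Departure: by leap. Metric position: weak.
Step in, leap out, from a weak position — an escape tone (échappée). (It is the mirror image of the appoggiatura, which leaps in and steps out on a strong beat.)

Escape tone.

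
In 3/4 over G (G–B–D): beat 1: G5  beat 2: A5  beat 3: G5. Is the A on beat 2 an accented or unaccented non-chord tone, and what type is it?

Unaccented neighbor tone.

The harmony at that moment is G major triad (G, B, D); A5 is not a chord tone.
It is approached by step up from G5 and left by step down to G5.
Step away and step back to the same note — a neighbor tone (upper neighbor).
It falls on a weak beat, so it is unaccented.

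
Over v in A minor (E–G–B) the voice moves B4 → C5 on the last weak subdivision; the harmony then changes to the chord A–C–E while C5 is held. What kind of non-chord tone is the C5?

The harmony at that moment is E minor triad (E, G, B); C5 is not a chord tone.
It is approached by step up from B4 and then sustained as the same pitch into the next harmony.
Arriving early and becoming a chord tone when the harmony changes — an anticipation.

C5 is an anticipation.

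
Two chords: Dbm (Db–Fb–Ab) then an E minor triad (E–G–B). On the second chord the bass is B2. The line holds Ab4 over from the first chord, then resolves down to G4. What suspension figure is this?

7–6 suspension.

At the second chord the bass is B2. The suspended Ab4 lies a seventh above the bass; after resolving down by step to G4, the interval above the bass becomes a sixth.
Suspension figures are named by those two intervals: 7–6.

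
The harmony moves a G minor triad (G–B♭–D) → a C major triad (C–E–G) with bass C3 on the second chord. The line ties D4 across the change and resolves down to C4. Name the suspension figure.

9–8 suspension.

At the second chord the bass is C3. The suspended D4 lies a ninth above the bass; after resolving down by step to C4, the interval above the bass becomes an octave.
Suspension figures are named by those two intervals: 9–8.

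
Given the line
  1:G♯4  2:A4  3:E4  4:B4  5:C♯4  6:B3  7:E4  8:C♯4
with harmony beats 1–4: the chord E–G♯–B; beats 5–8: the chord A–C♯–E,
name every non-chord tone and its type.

The harmony at that moment is E major triad (E, G♯, B); A4 is not a chord tone.
It is approached by step up from G♯4 and left by leap down to E4.
Step in, leap out — an escape tone.
The harmony at that moment is A major triad (A, C♯, E); B3 is not a chord tone.
It is approached by step down from C♯4 and left by leap up to E4.
Step in, leap out — an escape tone.

A4 (beat 2) — escape tone; B3 (beat 6) — escape tone.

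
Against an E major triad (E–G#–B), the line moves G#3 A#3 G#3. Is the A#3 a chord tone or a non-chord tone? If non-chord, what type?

Non-chord tone — a neighbor tone.

The harmony at that moment is E major triad (E, G#, B); A#3 is not a chord tone.
It is approached by step up from G#3 and left by step down to G#3.
Step away and step back to the same note — a neighbor tone (upper neighbor).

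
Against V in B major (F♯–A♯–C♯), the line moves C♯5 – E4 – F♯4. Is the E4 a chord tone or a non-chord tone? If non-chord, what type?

The harmony at that moment is F♯ major triad (F♯, A♯, C♯); E4 is not a chord tone.
It is approached by leap down from C♯5 and left by step up to F♯4.
Leap in, step out — an appoggiatura.

Non-chord tone — an appoggiatura.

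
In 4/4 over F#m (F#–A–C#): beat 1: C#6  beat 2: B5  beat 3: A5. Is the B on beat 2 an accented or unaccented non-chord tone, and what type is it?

The harmony at that moment is F# minor triad (F#, A, C#); B5 is not a chord tone.
It is approached by step down from C#6 and left by step down to A5.
Step in, step out in the same direction — a passing tone.
It falls on a weak beat, so it is unaccented.

Unaccented passing tone.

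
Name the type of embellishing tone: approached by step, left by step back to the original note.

Approach: by step. Departure: by step in the opposite direction, back to the starting pitch.
Stepwise on both sides but reversing to return to the same chord tone — a neighbor tone. (Had it continued onward in the same direction it would be a passing tone instead.)

Neighbor tone.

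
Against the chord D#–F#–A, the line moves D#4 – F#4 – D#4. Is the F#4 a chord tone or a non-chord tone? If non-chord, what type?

D# diminished triad contains D#, F#, A; F# is the third, so it is a chord tone.

Chord tone (the third of D# diminished triad).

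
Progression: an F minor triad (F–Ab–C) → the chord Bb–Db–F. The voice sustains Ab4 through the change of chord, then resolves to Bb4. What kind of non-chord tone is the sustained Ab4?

The harmony at that moment is Bb minor triad (Bb, Db, F); Ab4 is not a chord tone.
It is held over (the same pitch as the preceding Ab4) and left by step up to Bb4.
Held over from the previous chord and resolving up by step — a retardation.

Ab4 is a retardation.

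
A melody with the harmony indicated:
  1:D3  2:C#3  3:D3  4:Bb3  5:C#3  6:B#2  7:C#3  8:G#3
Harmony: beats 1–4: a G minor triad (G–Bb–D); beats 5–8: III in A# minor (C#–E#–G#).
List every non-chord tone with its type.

C#3 (beat 2) — neighbor tone; B#2 (beat 6) — neighbor tone.

The harmony at that moment is G minor triad (G, Bb, D); C#3 is not a chord tone.
It is approached by step down from D3 and left by step up to D3.
Step away and step back to the same note — a neighbor tone (lower neighbor).
The harmony at that moment is C# major triad (C#, E#, G#); B#2 is not a chord tone.
It is approached by step down from C#3 and left by step up to C#3.
Step away and step back to the same note — a neighbor tone (lower neighbor).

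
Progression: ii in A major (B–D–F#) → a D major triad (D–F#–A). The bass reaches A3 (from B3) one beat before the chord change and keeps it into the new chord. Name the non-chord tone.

The harmony at that moment is B minor triad (B, D, F#); A3 is not a chord tone.
It is approached by step down from B3 and then sustained as the same pitch into the next harmony.
Arriving early and becoming a chord tone when the harmony changes — an anticipation.

A3 is an anticipation.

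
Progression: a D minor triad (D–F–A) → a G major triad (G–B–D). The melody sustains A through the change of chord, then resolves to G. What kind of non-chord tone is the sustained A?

The harmony at that moment is G major triad (G, B, D); A is not a chord tone.
It is held over (the same pitch as the preceding A) and left by step down to G.
Held over from the previous chord and resolving down by step — a suspension.

A is a suspension.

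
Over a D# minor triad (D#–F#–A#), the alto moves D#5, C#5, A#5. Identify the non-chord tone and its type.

The harmony at that moment is D# minor triad (D#, F#, A#); C#5 is not a chord tone.
It is approached by step down from D#5 and left by leap up to A#5.
Step in, leap out — an escape tone.

C#5 is an escape tone.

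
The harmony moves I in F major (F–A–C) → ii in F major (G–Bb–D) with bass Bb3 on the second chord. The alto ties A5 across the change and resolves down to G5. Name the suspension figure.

7–6 suspension.

At the second chord the bass is Bb3. The suspended A5 lies a seventh above the bass; after resolving down by step to G5, the interval above the bass becomes a sixth.
Suspension figures are named by those two intervals: 7–6.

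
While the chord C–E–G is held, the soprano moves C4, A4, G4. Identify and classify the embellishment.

The harmony at that moment is C major triad (C, E, G); A4 is not a chord tone.
It is approached by leap up from C4 and left by step down to G4.
Leap in, step out — an appoggiatura.

A4 is an appoggiatura.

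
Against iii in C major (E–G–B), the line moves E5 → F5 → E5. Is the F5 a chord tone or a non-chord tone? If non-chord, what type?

The harmony at that moment is E minor triad (E, G, B); F5 is not a chord tone.
It is approached by step up from E5 and left by step down to E5.
Step away and step back to the same note — a neighbor tone (upper neighbor).

Non-chord tone — a neighbor tone.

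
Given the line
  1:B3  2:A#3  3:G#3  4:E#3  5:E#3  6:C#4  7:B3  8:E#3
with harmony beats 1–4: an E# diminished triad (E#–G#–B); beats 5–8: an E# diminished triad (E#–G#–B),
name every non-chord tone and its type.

A#3 (beat 2) — passing tone; C#4 (beat 6) — appoggiatura.

The harmony at that moment is E# diminished triad (E#, G#, B); A#3 is not a chord tone.
It is approached by step down from B3 and left by step down to G#3.
Step in, step out in the same direction — a passing tone.
The harmony at that moment is E# diminished triad (E#, G#, B); C#4 is not a chord tone.
It is approached by leap up from E#3 and left by step down to B3.
Leap in, step out — an appoggiatura.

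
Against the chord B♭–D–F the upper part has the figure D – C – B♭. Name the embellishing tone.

The harmony at that moment is B♭ major triad (B♭, D, F); C is not a chord tone.
It is approached by step down from D and left by step down to B♭.
Step in, step out in the same direction — a passing tone.

C is a passing tone.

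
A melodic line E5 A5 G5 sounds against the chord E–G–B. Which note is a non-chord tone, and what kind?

A5 is an appoggiatura.

The harmony at that moment is E minor triad (E, G, B); A5 is not a chord tone.
It is approached by leap up from E5 and left by step down to G5.
Leap in, step out — an appoggiatura.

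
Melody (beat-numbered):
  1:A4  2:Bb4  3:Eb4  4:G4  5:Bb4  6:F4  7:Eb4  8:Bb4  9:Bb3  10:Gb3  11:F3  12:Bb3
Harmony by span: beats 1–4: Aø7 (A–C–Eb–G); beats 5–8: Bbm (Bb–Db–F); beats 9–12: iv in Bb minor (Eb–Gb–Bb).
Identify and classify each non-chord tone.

Bb4 (beat 2) — escape tone; Eb4 (beat 7) — escape tone; F3 (beat 11) — escape tone.

The harmony at that moment is A half-diminished seventh chord (A, C, Eb, G); Bb4 is not a chord tone.
It is approached by step up from A4 and left by leap down to Eb4.
Step in, leap out — an escape tone.
The harmony at that moment is Bb minor triad (Bb, Db, F); Eb4 is not a chord tone.
It is approached by step down from F4 and left by leap up to Bb4.
Step in, leap out — an escape tone.
The harmony at that moment is Eb minor triad (Eb, Gb, Bb); F3 is not a chord tone.
It is approached by step down from Gb3 and left by leap up to Bb3.
Step in, leap out — an escape tone.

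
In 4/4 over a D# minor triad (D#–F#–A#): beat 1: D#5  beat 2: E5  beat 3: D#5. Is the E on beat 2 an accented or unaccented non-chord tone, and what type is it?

The harmony at that moment is D# minor triad (D#, F#, A#); E5 is not a chord tone.
It is approached by step up from D#5 and left by step down to D#5.
Step away and step back to the same note — a neighbor tone (upper neighbor).
It falls on a weak beat, so it is unaccented.

Unaccented neighbor tone.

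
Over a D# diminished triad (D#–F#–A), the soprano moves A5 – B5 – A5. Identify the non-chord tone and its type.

B5 is a neighbor tone.

The harmony at that moment is D# diminished triad (D#, F#, A); B5 is not a chord tone.
It is approached by step up from A5 and left by step down to A5.
Step away and step back to the same note — a neighbor tone (upper neighbor).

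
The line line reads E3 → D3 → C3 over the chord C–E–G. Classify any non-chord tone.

The harmony at that moment is C major triad (C, E, G); D3 is not a chord tone.
It is approached by step down from E3 and left by step down to C3.
Step in, step out in the same direction — a passing tone.

D3 is a passing tone.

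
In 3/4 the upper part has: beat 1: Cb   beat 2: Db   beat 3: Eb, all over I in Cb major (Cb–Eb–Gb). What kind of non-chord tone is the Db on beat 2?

The harmony at that moment is Cb major triad (Cb, Eb, Gb); Db is not a chord tone.
It is approached by step up from Cb and left by step up to Eb.
Step in, step out in the same direction — a passing tone.

Passing tone.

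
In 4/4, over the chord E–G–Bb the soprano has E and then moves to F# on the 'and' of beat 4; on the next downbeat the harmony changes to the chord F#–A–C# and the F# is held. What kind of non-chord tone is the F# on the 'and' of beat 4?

Anticipation.

The harmony at that moment is E diminished triad (E, G, Bb); F# is not a chord tone.
It is approached by step up from E and then sustained as the same pitch into the next harmony.
Arriving early and becoming a chord tone when the harmony changes — an anticipation.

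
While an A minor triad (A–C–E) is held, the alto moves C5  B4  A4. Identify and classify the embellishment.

B4 is a passing tone.

The harmony at that moment is A minor triad (A, C, E); B4 is not a chord tone.
It is approached by step down from C5 and left by step down to A4.
Step in, step out in the same direction — a passing tone.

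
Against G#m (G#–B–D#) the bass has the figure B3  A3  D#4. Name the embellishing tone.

The harmony at that moment is G# minor triad (G#, B, D#); A3 is not a chord tone.
It is approached by step down from B3 and left by leap up to D#4.
Step in, leap out — an escape tone.

A3 is an escape tone.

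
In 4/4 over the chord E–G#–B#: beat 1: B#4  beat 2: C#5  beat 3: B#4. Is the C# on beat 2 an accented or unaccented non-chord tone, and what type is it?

The harmony at that moment is E augmented triad (E, G#, B#); C#5 is not a chord tone.
It is approached by step up from B#4 and left by step down to B#4.
Step away and step back to the same note — a neighbor tone (upper neighbor).
It falls on a weak beat, so it is unaccented.

Unaccented neighbor tone.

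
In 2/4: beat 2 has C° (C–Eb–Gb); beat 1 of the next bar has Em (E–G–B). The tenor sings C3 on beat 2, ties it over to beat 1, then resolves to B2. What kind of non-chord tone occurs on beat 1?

The harmony at that moment is E minor triad (E, G, B); C3 is not a chord tone.
It is held over (the same pitch as the preceding C3) and left by step down to B2.
Held over from the previous chord and resolving down by step — a suspension.

Suspension.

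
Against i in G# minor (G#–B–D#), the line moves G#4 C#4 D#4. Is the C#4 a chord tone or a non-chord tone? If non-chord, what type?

Non-chord tone — an appoggiatura.

The harmony at that moment is G# minor triad (G#, B, D#); C#4 is not a chord tone.
It is approached by leap down from G#4 and left by step up to D#4.
Leap in, step out — an appoggiatura.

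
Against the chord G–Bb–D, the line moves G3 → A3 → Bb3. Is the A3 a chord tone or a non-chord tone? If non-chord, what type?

Non-chord tone — a passing tone.

The harmony at that moment is G minor triad (G, Bb, D); A3 is not a chord tone.
It is approached by step up from G3 and left by step up to Bb3.
Step in, step out in the same direction — a passing tone.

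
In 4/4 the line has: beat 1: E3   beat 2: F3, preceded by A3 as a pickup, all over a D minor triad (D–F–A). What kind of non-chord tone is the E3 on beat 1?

The harmony at that moment is D minor triad (D, F, A); E3 is not a chord tone.
It is approached by leap down from A3 and left by step up to F3.
Leap in, step out, metrically accented — an appoggiatura.

Appoggiatura.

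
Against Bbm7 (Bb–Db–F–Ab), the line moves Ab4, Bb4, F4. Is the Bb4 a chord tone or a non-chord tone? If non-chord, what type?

Bb minor seventh chord contains Bb, Db, F, Ab; Bb is the root, so it is a chord tone.

Chord tone (the root of Bb minor seventh chord).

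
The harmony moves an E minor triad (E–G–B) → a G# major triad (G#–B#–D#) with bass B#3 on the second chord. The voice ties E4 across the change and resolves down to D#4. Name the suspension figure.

4–3 suspension.

At the second chord the bass is B#3. The suspended E4 lies a fourth above the bass; after resolving down by step to D#4, the interval above the bass becomes a third.
Suspension figures are named by those two intervals: 4–3.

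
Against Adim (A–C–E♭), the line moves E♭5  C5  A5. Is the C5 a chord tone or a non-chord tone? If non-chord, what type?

A diminished triad contains A, C, E♭; C is the third, so it is a chord tone.

Chord tone (the third of A diminished triad).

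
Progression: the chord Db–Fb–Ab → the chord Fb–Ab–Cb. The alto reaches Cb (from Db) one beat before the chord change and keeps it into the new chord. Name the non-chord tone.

Cb is an anticipation.

The harmony at that moment is Db minor triad (Db, Fb, Ab); Cb is not a chord tone.
It is approached by step down from Db and then sustained as the same pitch into the next harmony.
Arriving early and becoming a chord tone when the harmony changes — an anticipation.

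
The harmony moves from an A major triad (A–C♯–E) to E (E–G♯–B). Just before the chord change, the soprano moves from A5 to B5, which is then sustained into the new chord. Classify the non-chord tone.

B5 is an anticipation.

The harmony at that moment is A major triad (A, C♯, E); B5 is not a chord tone.
It is approached by step up from A5 and then sustained as the same pitch into the next harmony.
Arriving early and becoming a chord tone when the harmony changes — an anticipation.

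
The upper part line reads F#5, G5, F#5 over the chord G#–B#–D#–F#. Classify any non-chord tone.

G5 is a neighbor tone.

The harmony at that moment is G# dominant seventh chord (G#, B#, D#, F#); G5 is not a chord tone.
It is approached by step up from F#5 and left by step down to F#5.
Step away and step back to the same note — a neighbor tone (upper neighbor).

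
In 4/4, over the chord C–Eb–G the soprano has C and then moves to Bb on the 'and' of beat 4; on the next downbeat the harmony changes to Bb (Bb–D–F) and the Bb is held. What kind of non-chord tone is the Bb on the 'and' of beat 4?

Anticipation.

The harmony at that moment is C minor triad (C, Eb, G); Bb is not a chord tone.
It is approached by step down from C and then sustained as the same pitch into the next harmony.
Arriving early and becoming a chord tone when the harmony changes — an anticipation.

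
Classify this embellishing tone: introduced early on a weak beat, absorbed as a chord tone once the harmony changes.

Approach: ahead of the chord change (typically by step), so it is dissonant against the current harmony. Departure: none — the same pitch is restated or held and is a chord tone of the new harmony.
Dissonant first, consonant once the harmony catches up: the note simply arrives early — an anticipation. (The reverse timing, consonant first and dissonant after the change, would be a suspension or retardation.)

Anticipation.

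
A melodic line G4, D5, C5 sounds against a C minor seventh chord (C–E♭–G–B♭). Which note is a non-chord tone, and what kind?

The harmony at that moment is C minor seventh chord (C, E♭, G, B♭); D5 is not a chord tone.
It is approached by leap up from G4 and left by step down to C5.
Leap in, step out — an appoggiatura.

D5 is an appoggiatura.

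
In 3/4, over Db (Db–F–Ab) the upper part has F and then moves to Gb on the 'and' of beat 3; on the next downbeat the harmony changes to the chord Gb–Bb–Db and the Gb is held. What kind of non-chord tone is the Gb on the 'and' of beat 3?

Anticipation.

The harmony at that moment is Db major triad (Db, F, Ab); Gb is not a chord tone.
It is approached by step up from F and then sustained as the same pitch into the next harmony.
Arriving early and becoming a chord tone when the harmony changes — an anticipation.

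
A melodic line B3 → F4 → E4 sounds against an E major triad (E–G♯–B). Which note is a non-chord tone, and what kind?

F4 is an appoggiatura.

The harmony at that moment is E major triad (E, G♯, B); F4 is not a chord tone.
It is approached by leap up from B3 and left by step down to E4.
Leap in, step out — an appoggiatura.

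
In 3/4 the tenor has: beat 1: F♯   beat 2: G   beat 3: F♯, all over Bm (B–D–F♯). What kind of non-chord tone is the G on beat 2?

The harmony at that moment is B minor triad (B, D, F♯); G is not a chord tone.
It is approached by step up from F♯ and left by step down to F♯.
Step away and step back to the same note — a neighbor tone (upper neighbor).

Upper neighbor tone.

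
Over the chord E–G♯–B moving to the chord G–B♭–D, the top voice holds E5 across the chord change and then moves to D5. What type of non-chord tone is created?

The harmony at that moment is G minor triad (G, B♭, D); E5 is not a chord tone.
It is held over (the same pitch as the preceding E5) and left by step down to D5.
Held over from the previous chord and resolving down by step — a suspension.

E5 is a suspension.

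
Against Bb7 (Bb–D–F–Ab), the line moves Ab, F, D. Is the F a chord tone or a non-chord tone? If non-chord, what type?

Chord tone (the fifth of Bb dominant seventh chord).

Bb dominant seventh chord contains Bb, D, F, Ab; F is the fifth, so it is a chord tone.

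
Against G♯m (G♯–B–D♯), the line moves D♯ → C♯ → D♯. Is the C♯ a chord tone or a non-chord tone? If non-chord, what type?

Non-chord tone — a neighbor tone.

The harmony at that moment is G♯ minor triad (G♯, B, D♯); C♯ is not a chord tone.
It is approached by step down from D♯ and left by step up to D♯.
Step away and step back to the same note — a neighbor tone (lower neighbor).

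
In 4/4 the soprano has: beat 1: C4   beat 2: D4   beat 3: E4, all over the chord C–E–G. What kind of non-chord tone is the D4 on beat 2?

Passing tone.

The harmony at that moment is C major triad (C, E, G); D4 is not a chord tone.
It is approached by step up from C4 and left by step up to E4.
Step in, step out in the same direction — a passing tone.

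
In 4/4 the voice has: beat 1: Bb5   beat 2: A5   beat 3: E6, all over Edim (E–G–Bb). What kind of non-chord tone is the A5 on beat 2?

The harmony at that moment is E diminished triad (E, G, Bb); A5 is not a chord tone.
It is approached by step down from Bb5 and left by leap up to E6.
Step in, leap out, on a weak beat — an escape tone.

Escape tone.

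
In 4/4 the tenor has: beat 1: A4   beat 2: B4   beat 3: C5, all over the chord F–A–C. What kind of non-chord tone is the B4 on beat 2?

Passing tone.

The harmony at that moment is F major triad (F, A, C); B4 is not a chord tone.
It is approached by step up from A4 and left by step up to C5.
Step in, step out in the same direction — a passing tone.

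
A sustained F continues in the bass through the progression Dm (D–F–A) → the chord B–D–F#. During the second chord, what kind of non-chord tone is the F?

The harmony at that moment is B minor triad (B, D, F#); F is not a chord tone.
It is held over (the same pitch as the preceding F) and then sustained as the same pitch into the next harmony.
Sustained through a change of harmony — a pedal tone.

Pedal tone (pedal point).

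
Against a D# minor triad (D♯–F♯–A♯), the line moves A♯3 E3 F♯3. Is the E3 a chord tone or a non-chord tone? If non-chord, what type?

Non-chord tone — an appoggiatura.

The harmony at that moment is D♯ minor triad (D♯, F♯, A♯); E3 is not a chord tone.
It is approached by leap down from A♯3 and left by step up to F♯3.
Leap in, step out — an appoggiatura.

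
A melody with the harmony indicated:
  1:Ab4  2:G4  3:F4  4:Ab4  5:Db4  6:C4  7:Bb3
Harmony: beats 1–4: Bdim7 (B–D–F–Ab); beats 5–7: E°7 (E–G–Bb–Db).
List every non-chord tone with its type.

G4 (beat 2) — passing tone; C4 (beat 6) — passing tone.

The harmony at that moment is B diminished seventh chord (B, D, F, Ab); G4 is not a chord tone.
It is approached by step down from Ab4 and left by step down to F4.
Step in, step out in the same direction — a passing tone.
The harmony at that moment is E diminished seventh chord (E, G, Bb, Db); C4 is not a chord tone.
It is approached by step down from Db4 and left by step down to Bb3.
Step in, step out in the same direction — a passing tone.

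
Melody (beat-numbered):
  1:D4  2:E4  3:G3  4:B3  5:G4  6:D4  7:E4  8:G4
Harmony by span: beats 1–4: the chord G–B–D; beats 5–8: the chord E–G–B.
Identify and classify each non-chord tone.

The harmony at that moment is G major triad (G, B, D); E4 is not a chord tone.
It is approached by step up from D4 and left by leap down to G3.
Step in, leap out — an escape tone.
The harmony at that moment is E minor triad (E, G, B); D4 is not a chord tone.
It is approached by leap down from G4 and left by step up to E4.
Leap in, step out — an appoggiatura.

E4 (beat 2) — escape tone; D4 (beat 6) — appoggiatura.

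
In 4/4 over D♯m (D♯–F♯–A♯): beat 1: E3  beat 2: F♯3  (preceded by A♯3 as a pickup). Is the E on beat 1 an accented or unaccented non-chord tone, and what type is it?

The harmony at that moment is D♯ minor triad (D♯, F♯, A♯); E3 is not a chord tone.
It is approached by leap down from A♯3 and left by step up to F♯3.
Leap in, step out — an appoggiatura.
It falls on the downbeat, so it is accented.

Accented appoggiatura.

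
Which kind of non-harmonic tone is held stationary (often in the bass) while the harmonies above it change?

Pedal tone.

Approach: none. Departure: none — a single pitch is sustained while the chords change around it, passing through harmonies that do not contain it.
No melodic motion at all; the dissonance is created entirely by the moving harmonies against the stationary note — a pedal tone (pedal point).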